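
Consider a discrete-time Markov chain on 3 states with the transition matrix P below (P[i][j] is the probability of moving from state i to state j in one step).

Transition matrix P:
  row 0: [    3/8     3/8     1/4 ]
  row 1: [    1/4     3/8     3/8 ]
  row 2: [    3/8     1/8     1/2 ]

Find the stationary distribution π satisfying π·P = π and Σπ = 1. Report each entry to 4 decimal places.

π = [0.3400, 0.2800, 0.3800]

Balance equations π_j = Σ_i π_i·P[i][j]:
  π_0 = 3/8·π_0 + 1/4·π_1 + 3/8·π_2
  π_1 = 3/8·π_0 + 3/8·π_1 + 1/8·π_2
  normalize: π_0 + π_1 + π_2 = 1
Solving the linear system gives exactly π = [17/50, 7/25, 19/50].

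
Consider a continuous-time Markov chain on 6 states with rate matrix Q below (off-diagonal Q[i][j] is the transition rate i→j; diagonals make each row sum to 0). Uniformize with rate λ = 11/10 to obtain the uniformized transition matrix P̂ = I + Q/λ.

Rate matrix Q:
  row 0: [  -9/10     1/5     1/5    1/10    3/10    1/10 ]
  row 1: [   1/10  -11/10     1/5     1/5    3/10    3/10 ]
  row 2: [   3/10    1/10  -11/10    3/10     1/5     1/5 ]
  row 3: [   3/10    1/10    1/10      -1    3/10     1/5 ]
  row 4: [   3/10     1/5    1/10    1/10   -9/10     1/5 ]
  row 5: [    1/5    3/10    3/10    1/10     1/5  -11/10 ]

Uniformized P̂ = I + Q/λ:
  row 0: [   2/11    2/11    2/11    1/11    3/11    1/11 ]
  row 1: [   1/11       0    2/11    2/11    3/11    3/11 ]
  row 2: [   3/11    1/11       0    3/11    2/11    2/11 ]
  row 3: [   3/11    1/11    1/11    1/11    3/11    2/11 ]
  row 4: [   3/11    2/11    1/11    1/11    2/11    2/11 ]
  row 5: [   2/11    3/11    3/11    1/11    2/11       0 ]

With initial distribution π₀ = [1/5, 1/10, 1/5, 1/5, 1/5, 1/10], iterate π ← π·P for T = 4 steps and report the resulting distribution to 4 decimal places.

t=0: π = [0.2000, 0.1000, 0.2000, 0.2000, 0.2000, 0.1000]
t=1: π = [0.2273, 0.1364, 0.1182, 0.1364, 0.2273, 0.1545]
t=2: π = [0.2132, 0.1479, 0.1413, 0.1248, 0.2273, 0.1455]
t=3: π = [0.2132, 0.1440, 0.1373, 0.1301, 0.2260, 0.1494]
t=4: π = [0.2136, 0.1449, 0.1381, 0.1290, 0.2261, 0.1484]

π = [0.2136, 0.1449, 0.1381, 0.1290, 0.2261, 0.1484]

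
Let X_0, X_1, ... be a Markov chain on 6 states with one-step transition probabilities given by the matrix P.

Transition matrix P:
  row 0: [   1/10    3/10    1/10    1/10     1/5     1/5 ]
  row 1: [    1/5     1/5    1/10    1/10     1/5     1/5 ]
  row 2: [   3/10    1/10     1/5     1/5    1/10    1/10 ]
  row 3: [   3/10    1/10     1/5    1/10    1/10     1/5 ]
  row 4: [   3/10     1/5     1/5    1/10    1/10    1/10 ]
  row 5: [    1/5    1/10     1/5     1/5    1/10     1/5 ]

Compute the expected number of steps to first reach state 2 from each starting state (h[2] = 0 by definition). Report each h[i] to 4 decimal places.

h = [6.8620, 6.8620, 0.0000, 6.2319, 6.3012, 6.1689]

First-step conditioning: h[2] = 0; for i ≠ 2, h[i] = 1 + Σ_k P[i][k]·h[k].
  h[0] = 1 + 1/10·h[0] + 3/10·h[1] + 1/10·h[3] + 1/5·h[4] + 1/5·h[5]
  h[1] = 1 + 1/5·h[0] + 1/5·h[1] + 1/10·h[3] + 1/5·h[4] + 1/5·h[5]
  h[3] = 1 + 3/10·h[0] + 1/10·h[1] + 1/10·h[3] + 1/10·h[4] + 1/5·h[5]
  h[4] = 1 + 3/10·h[0] + 1/5·h[1] + 1/10·h[3] + 1/10·h[4] + 1/10·h[5]
  h[5] = 1 + 1/5·h[0] + 1/10·h[1] + 1/5·h[3] + 1/10·h[4] + 1/5·h[5]
Solving the 5×5 linear system over states ≠ 2 gives exactly h = [3630/529, 3630/529, 0, 430/69, 10000/1587, 9790/1587] (h[2] = 0 is the target).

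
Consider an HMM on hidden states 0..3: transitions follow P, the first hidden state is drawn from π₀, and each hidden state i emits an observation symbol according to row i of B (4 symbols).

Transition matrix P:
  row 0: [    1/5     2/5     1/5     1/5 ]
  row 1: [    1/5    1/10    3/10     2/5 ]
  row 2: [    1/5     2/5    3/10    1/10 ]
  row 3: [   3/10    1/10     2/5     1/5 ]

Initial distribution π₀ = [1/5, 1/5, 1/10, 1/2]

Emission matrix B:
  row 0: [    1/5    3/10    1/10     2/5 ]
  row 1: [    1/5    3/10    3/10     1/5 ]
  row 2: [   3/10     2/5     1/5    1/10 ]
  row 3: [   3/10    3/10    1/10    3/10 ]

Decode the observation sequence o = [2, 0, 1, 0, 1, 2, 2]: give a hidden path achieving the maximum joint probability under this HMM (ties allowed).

path = [1, 3, 2, 1, 3, 2, 1]

t=0: δ = [2.000e-02, 6.000e-02, 2.000e-02, 5.000e-02]  (obs o_0=2)
t=1: δ = [3.000e-03, 1.600e-03, 6.000e-03, 7.200e-03]  ψ = [3, 0, 3, 1]  (obs o_1=0)
t=2: δ = [6.480e-04, 7.200e-04, 1.152e-03, 4.320e-04]  ψ = [3, 2, 3, 3]  (obs o_2=1)
t=3: δ = [4.608e-05, 9.216e-05, 1.037e-04, 8.640e-05]  ψ = [2, 2, 2, 1]  (obs o_3=0)
t=4: δ = [7.776e-06, 1.244e-05, 1.382e-05, 1.106e-05]  ψ = [3, 2, 3, 1]  (obs o_4=1)
t=5: δ = [3.318e-07, 1.659e-06, 8.847e-07, 4.977e-07]  ψ = [3, 2, 3, 1]  (obs o_5=2)
t=6: δ = [3.318e-08, 1.062e-07, 9.953e-08, 6.636e-08]  ψ = [1, 2, 1, 1]  (obs o_6=2)
backtrack: best end state = 1; path = [1, 3, 2, 1, 3, 2, 1]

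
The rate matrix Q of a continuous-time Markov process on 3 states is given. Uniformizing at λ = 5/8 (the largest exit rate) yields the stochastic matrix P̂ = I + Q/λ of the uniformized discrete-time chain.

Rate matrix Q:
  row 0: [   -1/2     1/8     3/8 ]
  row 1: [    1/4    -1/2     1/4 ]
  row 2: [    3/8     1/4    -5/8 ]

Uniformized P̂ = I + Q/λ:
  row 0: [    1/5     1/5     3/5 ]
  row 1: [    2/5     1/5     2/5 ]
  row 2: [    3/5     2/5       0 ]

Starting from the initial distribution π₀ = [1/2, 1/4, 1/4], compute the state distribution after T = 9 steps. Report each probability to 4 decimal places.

π = [0.3900, 0.2682, 0.3418]

t=0: π = [0.5000, 0.2500, 0.2500]
t=1: π = [0.3500, 0.2500, 0.4000]
t=2: π = [0.4100, 0.2800, 0.3100]
t=3: π = [0.3800, 0.2620, 0.3580]
t=4: π = [0.3956, 0.2716, 0.3328]
t=5: π = [0.3874, 0.2666, 0.3460]
t=6: π = [0.3917, 0.2692, 0.3391]
t=7: π = [0.3895, 0.2678, 0.3427]
t=8: π = [0.3906, 0.2685, 0.3408]
t=9: π = [0.3900, 0.2682, 0.3418]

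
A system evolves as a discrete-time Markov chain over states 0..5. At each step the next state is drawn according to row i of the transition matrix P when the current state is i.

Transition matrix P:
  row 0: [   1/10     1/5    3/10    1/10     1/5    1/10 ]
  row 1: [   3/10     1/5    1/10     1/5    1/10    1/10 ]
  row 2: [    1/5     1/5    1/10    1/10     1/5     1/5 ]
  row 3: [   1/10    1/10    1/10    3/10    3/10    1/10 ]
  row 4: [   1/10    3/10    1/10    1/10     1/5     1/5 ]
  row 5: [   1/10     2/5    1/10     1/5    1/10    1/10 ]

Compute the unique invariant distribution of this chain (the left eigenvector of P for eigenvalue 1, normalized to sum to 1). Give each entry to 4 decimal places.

π = [0.1587, 0.2274, 0.1317, 0.1698, 0.1811, 0.1313]

Balance equations π_j = Σ_i π_i·P[i][j]:
  π_0 = 1/10·π_0 + 3/10·π_1 + 1/5·π_2 + 1/10·π_3 + 1/10·π_4 + 1/10·π_5
  π_1 = 1/5·π_0 + 1/5·π_1 + 1/5·π_2 + 1/10·π_3 + 3/10·π_4 + 2/5·π_5
  π_2 = 3/10·π_0 + 1/10·π_1 + 1/10·π_2 + 1/10·π_3 + 1/10·π_4 + 1/10·π_5
  π_3 = 1/10·π_0 + 1/5·π_1 + 1/10·π_2 + 3/10·π_3 + 1/10·π_4 + 1/5·π_5
  π_4 = 1/5·π_0 + 1/10·π_1 + 1/5·π_2 + 3/10·π_3 + 1/5·π_4 + 1/10·π_5
  normalize: π_0 + π_1 + π_2 + π_3 + π_4 + π_5 = 1
Solving the linear system gives exactly π = [1603/10104, 4595/20208, 1331/10104, 143/842, 305/1684, 2653/20208].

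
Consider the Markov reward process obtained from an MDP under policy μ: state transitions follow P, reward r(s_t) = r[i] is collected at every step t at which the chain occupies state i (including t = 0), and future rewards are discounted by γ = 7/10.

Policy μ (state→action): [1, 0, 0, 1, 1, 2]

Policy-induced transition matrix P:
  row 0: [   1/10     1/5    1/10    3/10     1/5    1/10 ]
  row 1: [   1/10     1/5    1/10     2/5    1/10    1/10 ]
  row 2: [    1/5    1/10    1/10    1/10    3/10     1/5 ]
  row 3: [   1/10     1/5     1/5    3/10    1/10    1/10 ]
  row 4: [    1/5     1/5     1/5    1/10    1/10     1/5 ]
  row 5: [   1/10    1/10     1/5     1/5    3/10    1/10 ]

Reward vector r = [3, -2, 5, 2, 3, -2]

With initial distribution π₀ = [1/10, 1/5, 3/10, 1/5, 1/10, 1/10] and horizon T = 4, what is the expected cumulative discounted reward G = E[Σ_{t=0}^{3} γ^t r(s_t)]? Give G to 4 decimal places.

t=0: π = [0.1000, 0.2000, 0.3000, 0.2000, 0.1000, 0.1000], E[r] = 1.9000, γ^t·E[r] = 1.900000, running G = 1.900000
t=1: π = [0.1400, 0.1600, 0.1400, 0.2300, 0.1900, 0.1400], E[r] = 1.5500, γ^t·E[r] = 1.085000, running G = 2.985000
t=2: π = [0.1330, 0.1720, 0.1560, 0.2360, 0.1700, 0.1330], E[r] = 1.5510, γ^t·E[r] = 0.759990, running G = 3.744990
t=3: π = [0.1326, 0.1711, 0.1539, 0.2387, 0.1711, 0.1326], E[r] = 1.5506, γ^t·E[r] = 0.531856, running G = 4.276846

G = 4.2768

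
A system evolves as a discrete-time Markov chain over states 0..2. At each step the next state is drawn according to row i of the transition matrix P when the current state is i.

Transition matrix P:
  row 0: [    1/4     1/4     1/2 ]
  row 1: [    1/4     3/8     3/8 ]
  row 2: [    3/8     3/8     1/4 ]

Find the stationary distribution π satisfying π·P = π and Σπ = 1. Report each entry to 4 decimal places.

Balance equations π_j = Σ_i π_i·P[i][j]:
  π_0 = 1/4·π_0 + 1/4·π_1 + 3/8·π_2
  π_1 = 1/4·π_0 + 3/8·π_1 + 3/8·π_2
  normalize: π_0 + π_1 + π_2 = 1
Solving the linear system gives exactly π = [21/71, 24/71, 26/71].

π = [0.2958, 0.3380, 0.3662]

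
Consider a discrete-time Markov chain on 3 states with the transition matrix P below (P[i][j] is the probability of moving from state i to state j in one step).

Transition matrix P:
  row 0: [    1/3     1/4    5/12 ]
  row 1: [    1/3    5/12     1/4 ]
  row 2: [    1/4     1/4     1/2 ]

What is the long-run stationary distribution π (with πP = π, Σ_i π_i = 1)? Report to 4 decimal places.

π = [0.3000, 0.3000, 0.4000]

Balance equations π_j = Σ_i π_i·P[i][j]:
  π_0 = 1/3·π_0 + 1/3·π_1 + 1/4·π_2
  π_1 = 1/4·π_0 + 5/12·π_1 + 1/4·π_2
  normalize: π_0 + π_1 + π_2 = 1
Solving the linear system gives exactly π = [3/10, 3/10, 2/5].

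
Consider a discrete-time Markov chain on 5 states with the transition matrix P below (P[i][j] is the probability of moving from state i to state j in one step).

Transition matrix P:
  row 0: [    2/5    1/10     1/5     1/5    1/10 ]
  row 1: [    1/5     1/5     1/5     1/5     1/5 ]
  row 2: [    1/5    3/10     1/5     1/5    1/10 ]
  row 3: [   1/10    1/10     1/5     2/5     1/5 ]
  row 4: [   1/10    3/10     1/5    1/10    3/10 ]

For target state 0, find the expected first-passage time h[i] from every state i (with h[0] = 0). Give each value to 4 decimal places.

h = [0.0000, 6.3492, 6.2875, 7.1429, 6.9665]

First-step conditioning: h[0] = 0; for i ≠ 0, h[i] = 1 + Σ_k P[i][k]·h[k].
  h[1] = 1 + 1/5·h[1] + 1/5·h[2] + 1/5·h[3] + 1/5·h[4]
  h[2] = 1 + 3/10·h[1] + 1/5·h[2] + 1/5·h[3] + 1/10·h[4]
  h[3] = 1 + 1/10·h[1] + 1/5·h[2] + 2/5·h[3] + 1/5·h[4]
  h[4] = 1 + 3/10·h[1] + 1/5·h[2] + 1/10·h[3] + 3/10·h[4]
Solving the 4×4 linear system over states ≠ 0 gives exactly h = [0, 400/63, 3565/567, 50/7, 3950/567] (h[0] = 0 is the target).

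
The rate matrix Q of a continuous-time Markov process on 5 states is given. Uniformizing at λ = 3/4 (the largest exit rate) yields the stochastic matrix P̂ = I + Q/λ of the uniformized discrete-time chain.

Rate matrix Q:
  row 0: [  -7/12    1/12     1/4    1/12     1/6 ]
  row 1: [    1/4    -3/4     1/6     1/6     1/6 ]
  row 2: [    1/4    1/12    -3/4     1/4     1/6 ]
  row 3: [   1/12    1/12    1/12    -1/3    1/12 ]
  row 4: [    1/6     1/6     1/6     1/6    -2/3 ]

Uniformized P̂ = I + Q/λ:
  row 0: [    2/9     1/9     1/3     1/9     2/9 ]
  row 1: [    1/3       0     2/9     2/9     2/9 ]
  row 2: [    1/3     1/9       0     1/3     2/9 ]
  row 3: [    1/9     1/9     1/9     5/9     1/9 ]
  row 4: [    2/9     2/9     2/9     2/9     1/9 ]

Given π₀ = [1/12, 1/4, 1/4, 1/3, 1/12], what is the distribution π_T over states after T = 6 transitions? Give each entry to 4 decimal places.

t=0: π = [0.0833, 0.2500, 0.2500, 0.3333, 0.0833]
t=1: π = [0.2407, 0.0926, 0.1389, 0.3519, 0.1759]
t=2: π = [0.2088, 0.1204, 0.1790, 0.3282, 0.1636]
t=3: π = [0.2190, 0.1159, 0.1692, 0.3283, 0.1676]
t=4: π = [0.2174, 0.1169, 0.1725, 0.3261, 0.1671]
t=5: π = [0.2181, 0.1167, 0.1718, 0.3259, 0.1674]
t=6: π = [0.2181, 0.1167, 0.1721, 0.3257, 0.1674]

π = [0.2181, 0.1167, 0.1721, 0.3257, 0.1674]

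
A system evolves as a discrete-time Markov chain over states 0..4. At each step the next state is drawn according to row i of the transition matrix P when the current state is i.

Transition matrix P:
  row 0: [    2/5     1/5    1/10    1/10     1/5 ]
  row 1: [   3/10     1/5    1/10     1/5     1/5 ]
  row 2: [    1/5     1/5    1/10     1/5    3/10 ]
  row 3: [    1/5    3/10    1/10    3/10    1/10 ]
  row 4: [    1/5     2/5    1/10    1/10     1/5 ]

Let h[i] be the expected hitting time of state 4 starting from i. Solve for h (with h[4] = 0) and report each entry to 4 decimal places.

h = [5.1668, 5.2322, 4.7155, 5.8208, 0.0000]

First-step conditioning: h[4] = 0; for i ≠ 4, h[i] = 1 + Σ_k P[i][k]·h[k].
  h[0] = 1 + 2/5·h[0] + 1/5·h[1] + 1/10·h[2] + 1/10·h[3]
  h[1] = 1 + 3/10·h[0] + 1/5·h[1] + 1/10·h[2] + 1/5·h[3]
  h[2] = 1 + 1/5·h[0] + 1/5·h[1] + 1/10·h[2] + 1/5·h[3]
  h[3] = 1 + 1/5·h[0] + 3/10·h[1] + 1/10·h[2] + 3/10·h[3]
Solving the 4×4 linear system over states ≠ 4 gives exactly h = [7900/1529, 8000/1529, 7210/1529, 8900/1529, 0] (h[4] = 0 is the target).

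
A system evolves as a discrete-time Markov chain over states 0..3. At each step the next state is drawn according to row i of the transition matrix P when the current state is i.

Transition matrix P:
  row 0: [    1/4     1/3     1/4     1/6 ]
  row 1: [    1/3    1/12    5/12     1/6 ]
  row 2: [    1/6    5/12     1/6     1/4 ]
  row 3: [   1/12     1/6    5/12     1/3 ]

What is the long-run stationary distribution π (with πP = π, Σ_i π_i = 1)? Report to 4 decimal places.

Balance equations π_j = Σ_i π_i·P[i][j]:
  π_0 = 1/4·π_0 + 1/3·π_1 + 1/6·π_2 + 1/12·π_3
  π_1 = 1/3·π_0 + 1/12·π_1 + 5/12·π_2 + 1/6·π_3
  π_2 = 1/4·π_0 + 5/12·π_1 + 1/6·π_2 + 5/12·π_3
  normalize: π_0 + π_1 + π_2 + π_3 = 1
Solving the linear system gives exactly π = [395/1904, 61/238, 291/952, 439/1904].

π = [0.2075, 0.2563, 0.3057, 0.2306]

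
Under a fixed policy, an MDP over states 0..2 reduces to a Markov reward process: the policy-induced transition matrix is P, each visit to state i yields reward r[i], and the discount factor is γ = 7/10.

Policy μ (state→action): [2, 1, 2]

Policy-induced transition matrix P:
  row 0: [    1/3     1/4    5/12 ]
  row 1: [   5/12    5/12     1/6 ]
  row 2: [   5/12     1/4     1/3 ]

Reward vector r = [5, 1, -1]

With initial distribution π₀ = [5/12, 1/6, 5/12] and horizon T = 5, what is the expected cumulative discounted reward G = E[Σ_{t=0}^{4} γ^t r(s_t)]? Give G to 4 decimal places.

t=0: π = [0.4167, 0.1667, 0.4167], E[r] = 1.8333, γ^t·E[r] = 1.833333, running G = 1.833333
t=1: π = [0.3819, 0.2778, 0.3403], E[r] = 1.8472, γ^t·E[r] = 1.293056, running G = 3.126389
t=2: π = [0.3848, 0.2963, 0.3189], E[r] = 1.9016, γ^t·E[r] = 0.931794, running G = 4.058183
t=3: π = [0.3846, 0.2994, 0.3160], E[r] = 1.9063, γ^t·E[r] = 0.653877, running G = 4.712060
t=4: π = [0.3846, 0.2999, 0.3155], E[r] = 1.9075, γ^t·E[r] = 0.457990, running G = 5.170049

G = 5.1700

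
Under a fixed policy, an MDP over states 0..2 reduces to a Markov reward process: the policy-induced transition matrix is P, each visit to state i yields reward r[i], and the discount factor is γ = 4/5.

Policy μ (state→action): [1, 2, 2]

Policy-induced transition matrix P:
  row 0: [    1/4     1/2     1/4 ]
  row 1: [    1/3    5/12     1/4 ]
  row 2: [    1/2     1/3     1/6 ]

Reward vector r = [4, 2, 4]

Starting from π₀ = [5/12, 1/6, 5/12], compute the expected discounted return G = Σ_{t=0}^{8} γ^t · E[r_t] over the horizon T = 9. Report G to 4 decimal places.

G = 14.1570

t=0: π = [0.4167, 0.1667, 0.4167], E[r] = 3.6667, γ^t·E[r] = 3.666667, running G = 3.666667
t=1: π = [0.3681, 0.4167, 0.2153], E[r] = 3.1667, γ^t·E[r] = 2.533333, running G = 6.200000
t=2: π = [0.3385, 0.4294, 0.2321], E[r] = 3.1412, γ^t·E[r] = 2.010370, running G = 8.210370
t=3: π = [0.3438, 0.4255, 0.2307], E[r] = 3.1489, γ^t·E[r] = 1.612247, running G = 9.822617
t=4: π = [0.3431, 0.4261, 0.2308], E[r] = 3.1478, γ^t·E[r] = 1.289343, running G = 11.111960
t=5: π = [0.3432, 0.4260, 0.2308], E[r] = 3.1479, γ^t·E[r] = 1.031518, running G = 12.143478
t=6: π = [0.3432, 0.4260, 0.2308], E[r] = 3.1479, γ^t·E[r] = 0.825210, running G = 12.968688
t=7: π = [0.3432, 0.4260, 0.2308], E[r] = 3.1479, γ^t·E[r] = 0.660169, running G = 13.628857
t=8: π = [0.3432, 0.4260, 0.2308], E[r] = 3.1479, γ^t·E[r] = 0.528135, running G = 14.156992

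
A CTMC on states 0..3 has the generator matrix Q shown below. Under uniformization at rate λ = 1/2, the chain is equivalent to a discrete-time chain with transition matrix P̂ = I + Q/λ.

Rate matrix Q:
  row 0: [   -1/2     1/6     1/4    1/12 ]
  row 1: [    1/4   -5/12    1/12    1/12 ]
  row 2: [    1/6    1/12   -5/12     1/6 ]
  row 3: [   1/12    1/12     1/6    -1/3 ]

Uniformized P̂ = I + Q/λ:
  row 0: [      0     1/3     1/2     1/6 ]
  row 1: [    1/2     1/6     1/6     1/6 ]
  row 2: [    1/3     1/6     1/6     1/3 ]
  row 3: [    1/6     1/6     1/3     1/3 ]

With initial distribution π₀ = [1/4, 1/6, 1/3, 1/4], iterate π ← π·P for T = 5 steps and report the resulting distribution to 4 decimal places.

π = [0.2435, 0.2073, 0.2911, 0.2581]

t=0: π = [0.2500, 0.1667, 0.3333, 0.2500]
t=1: π = [0.2361, 0.2083, 0.2917, 0.2639]
t=2: π = [0.2454, 0.2060, 0.2894, 0.2593]
t=3: π = [0.2427, 0.2076, 0.2917, 0.2581]
t=4: π = [0.2440, 0.2071, 0.2906, 0.2583]
t=5: π = [0.2435, 0.2073, 0.2911, 0.2581]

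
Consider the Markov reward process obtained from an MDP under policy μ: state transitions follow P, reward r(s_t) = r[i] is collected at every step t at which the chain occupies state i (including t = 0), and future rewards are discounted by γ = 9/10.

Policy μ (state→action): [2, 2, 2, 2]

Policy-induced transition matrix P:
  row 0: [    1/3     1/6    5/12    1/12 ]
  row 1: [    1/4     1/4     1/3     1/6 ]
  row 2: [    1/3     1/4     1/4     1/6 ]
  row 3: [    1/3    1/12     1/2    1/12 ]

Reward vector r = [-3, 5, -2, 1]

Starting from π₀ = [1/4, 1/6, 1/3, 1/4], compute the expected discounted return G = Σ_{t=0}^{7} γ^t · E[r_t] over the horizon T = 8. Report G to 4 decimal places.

t=0: π = [0.2500, 0.1667, 0.3333, 0.2500], E[r] = -0.3333, γ^t·E[r] = -0.333333, running G = -0.333333
t=1: π = [0.3194, 0.1875, 0.3681, 0.1250], E[r] = -0.6319, γ^t·E[r] = -0.568750, running G = -0.902083
t=2: π = [0.3177, 0.2025, 0.3501, 0.1296], E[r] = -0.5110, γ^t·E[r] = -0.413906, running G = -1.315990
t=3: π = [0.3165, 0.2019, 0.3522, 0.1294], E[r] = -0.5149, γ^t·E[r] = -0.375328, running G = -1.691318
t=4: π = [0.3165, 0.2021, 0.3519, 0.1295], E[r] = -0.5135, γ^t·E[r] = -0.336920, running G = -2.028238
t=5: π = [0.3165, 0.2020, 0.3520, 0.1295], E[r] = -0.5137, γ^t·E[r] = -0.303351, running G = -2.331588
t=6: π = [0.3165, 0.2020, 0.3520, 0.1295], E[r] = -0.5137, γ^t·E[r] = -0.273000, running G = -2.604589
t=7: π = [0.3165, 0.2020, 0.3520, 0.1295], E[r] = -0.5137, γ^t·E[r] = -0.245703, running G = -2.850291

G = -2.8503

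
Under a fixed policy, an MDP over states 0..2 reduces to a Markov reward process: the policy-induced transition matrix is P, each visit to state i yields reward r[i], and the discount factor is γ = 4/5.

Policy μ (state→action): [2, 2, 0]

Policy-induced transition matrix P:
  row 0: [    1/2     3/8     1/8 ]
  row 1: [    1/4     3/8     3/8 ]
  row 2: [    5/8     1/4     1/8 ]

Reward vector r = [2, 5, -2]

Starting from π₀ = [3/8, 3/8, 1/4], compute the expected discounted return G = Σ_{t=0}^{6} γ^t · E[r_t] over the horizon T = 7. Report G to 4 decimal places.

G = 8.5787

t=0: π = [0.3750, 0.3750, 0.2500], E[r] = 2.1250, γ^t·E[r] = 2.125000, running G = 2.125000
t=1: π = [0.4375, 0.3438, 0.2188], E[r] = 2.1563, γ^t·E[r] = 1.725000, running G = 3.850000
t=2: π = [0.4414, 0.3477, 0.2109], E[r] = 2.1992, γ^t·E[r] = 1.407500, running G = 5.257500
t=3: π = [0.4395, 0.3486, 0.2119], E[r] = 2.1982, γ^t·E[r] = 1.125500, running G = 6.383000
t=4: π = [0.4393, 0.3485, 0.2122], E[r] = 2.1969, γ^t·E[r] = 0.899850, running G = 7.282850
t=5: π = [0.4394, 0.3485, 0.2121], E[r] = 2.1969, γ^t·E[r] = 0.719890, running G = 8.002740
t=6: π = [0.4394, 0.3485, 0.2121], E[r] = 2.1970, γ^t·E[r] = 0.575923, running G = 8.578663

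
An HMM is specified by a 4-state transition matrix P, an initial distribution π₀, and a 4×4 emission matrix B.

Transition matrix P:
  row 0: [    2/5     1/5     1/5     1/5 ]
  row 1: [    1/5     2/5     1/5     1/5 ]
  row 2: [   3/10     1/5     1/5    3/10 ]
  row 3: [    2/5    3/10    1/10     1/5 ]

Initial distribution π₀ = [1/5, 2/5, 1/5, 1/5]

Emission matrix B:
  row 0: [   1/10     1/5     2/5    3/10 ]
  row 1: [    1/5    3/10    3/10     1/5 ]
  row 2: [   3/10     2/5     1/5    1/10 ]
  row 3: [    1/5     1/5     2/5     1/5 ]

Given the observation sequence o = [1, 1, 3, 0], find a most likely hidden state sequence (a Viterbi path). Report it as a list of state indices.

path = [1, 1, 1, 1]

t=0: δ = [4.000e-02, 1.200e-01, 8.000e-02, 4.000e-02]  (obs o_0=1)
t=1: δ = [4.800e-03, 1.440e-02, 9.600e-03, 4.800e-03]  ψ = [1, 1, 1, 1]  (obs o_1=1)
t=2: δ = [8.640e-04, 1.152e-03, 2.880e-04, 5.760e-04]  ψ = [1, 1, 1, 1]  (obs o_2=3)
t=3: δ = [3.456e-05, 9.216e-05, 6.912e-05, 4.608e-05]  ψ = [0, 1, 1, 1]  (obs o_3=0)
backtrack: best end state = 1; path = [1, 1, 1, 1]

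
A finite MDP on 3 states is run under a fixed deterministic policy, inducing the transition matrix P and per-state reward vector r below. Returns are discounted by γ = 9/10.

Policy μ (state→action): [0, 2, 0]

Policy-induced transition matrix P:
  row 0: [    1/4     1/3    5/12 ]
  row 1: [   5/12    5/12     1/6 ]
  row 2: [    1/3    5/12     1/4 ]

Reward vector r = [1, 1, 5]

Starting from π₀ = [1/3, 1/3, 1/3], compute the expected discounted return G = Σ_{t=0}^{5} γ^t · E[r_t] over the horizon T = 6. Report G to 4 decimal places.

t=0: π = [0.3333, 0.3333, 0.3333], E[r] = 2.3333, γ^t·E[r] = 2.333333, running G = 2.333333
t=1: π = [0.3333, 0.3889, 0.2778], E[r] = 2.1111, γ^t·E[r] = 1.900000, running G = 4.233333
t=2: π = [0.3380, 0.3889, 0.2731], E[r] = 2.0926, γ^t·E[r] = 1.695000, running G = 5.928333
t=3: π = [0.3376, 0.3885, 0.2739], E[r] = 2.0957, γ^t·E[r] = 1.527750, running G = 7.456083
t=4: π = [0.3376, 0.3885, 0.2739], E[r] = 2.0956, γ^t·E[r] = 1.374891, running G = 8.830974
t=5: π = [0.3376, 0.3885, 0.2739], E[r] = 2.0955, γ^t·E[r] = 1.237395, running G = 10.068369

G = 10.0684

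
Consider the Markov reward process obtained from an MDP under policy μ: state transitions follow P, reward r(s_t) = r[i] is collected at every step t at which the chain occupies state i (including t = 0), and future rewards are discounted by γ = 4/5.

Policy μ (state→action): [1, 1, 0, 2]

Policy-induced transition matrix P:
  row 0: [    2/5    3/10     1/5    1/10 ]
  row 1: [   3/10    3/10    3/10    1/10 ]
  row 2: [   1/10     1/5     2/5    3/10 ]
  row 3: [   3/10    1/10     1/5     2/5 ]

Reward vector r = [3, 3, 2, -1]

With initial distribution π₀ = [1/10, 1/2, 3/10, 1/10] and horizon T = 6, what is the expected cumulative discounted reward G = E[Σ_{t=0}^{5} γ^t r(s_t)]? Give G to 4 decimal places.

t=0: π = [0.1000, 0.5000, 0.3000, 0.1000], E[r] = 2.3000, γ^t·E[r] = 2.300000, running G = 2.300000
t=1: π = [0.2500, 0.2500, 0.3100, 0.1900], E[r] = 1.9300, γ^t·E[r] = 1.544000, running G = 3.844000
t=2: π = [0.2630, 0.2310, 0.2870, 0.2190], E[r] = 1.8370, γ^t·E[r] = 1.175680, running G = 5.019680
t=3: π = [0.2689, 0.2275, 0.2805, 0.2231], E[r] = 1.8271, γ^t·E[r] = 0.935475, running G = 5.955155
t=4: π = [0.2708, 0.2273, 0.2789, 0.2230], E[r] = 1.8290, γ^t·E[r] = 0.749171, running G = 6.704326
t=5: π = [0.2713, 0.2275, 0.2785, 0.2227], E[r] = 1.8308, γ^t·E[r] = 0.599910, running G = 7.304236

G = 7.3042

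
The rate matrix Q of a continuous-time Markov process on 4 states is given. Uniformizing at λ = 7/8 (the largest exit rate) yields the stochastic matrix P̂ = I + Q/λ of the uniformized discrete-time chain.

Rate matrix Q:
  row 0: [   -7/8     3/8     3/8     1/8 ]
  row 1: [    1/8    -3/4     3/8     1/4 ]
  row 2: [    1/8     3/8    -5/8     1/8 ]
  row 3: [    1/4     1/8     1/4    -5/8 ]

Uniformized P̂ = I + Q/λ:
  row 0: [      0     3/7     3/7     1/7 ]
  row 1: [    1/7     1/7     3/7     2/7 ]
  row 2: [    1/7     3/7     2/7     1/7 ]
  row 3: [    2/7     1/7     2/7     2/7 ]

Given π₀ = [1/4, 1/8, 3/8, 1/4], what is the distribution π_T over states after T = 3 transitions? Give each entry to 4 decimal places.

π = [0.1523, 0.2864, 0.3473, 0.2139]

t=0: π = [0.2500, 0.1250, 0.3750, 0.2500]
t=1: π = [0.1429, 0.3214, 0.3393, 0.1964]
t=2: π = [0.1505, 0.2806, 0.3520, 0.2168]
t=3: π = [0.1523, 0.2864, 0.3473, 0.2139]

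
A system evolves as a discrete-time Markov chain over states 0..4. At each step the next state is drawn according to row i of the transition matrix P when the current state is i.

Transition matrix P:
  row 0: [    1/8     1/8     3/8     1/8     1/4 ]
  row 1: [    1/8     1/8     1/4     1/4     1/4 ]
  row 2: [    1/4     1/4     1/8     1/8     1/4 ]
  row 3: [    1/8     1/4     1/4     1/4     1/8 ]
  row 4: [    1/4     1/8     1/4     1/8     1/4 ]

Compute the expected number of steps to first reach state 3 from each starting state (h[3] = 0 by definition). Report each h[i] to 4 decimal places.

h = [6.9120, 6.0587, 6.8267, 0.0000, 6.9227]

First-step conditioning: h[3] = 0; for i ≠ 3, h[i] = 1 + Σ_k P[i][k]·h[k].
  h[0] = 1 + 1/8·h[0] + 1/8·h[1] + 3/8·h[2] + 1/4·h[4]
  h[1] = 1 + 1/8·h[0] + 1/8·h[1] + 1/4·h[2] + 1/4·h[4]
  h[2] = 1 + 1/4·h[0] + 1/4·h[1] + 1/8·h[2] + 1/4·h[4]
  h[4] = 1 + 1/4·h[0] + 1/8·h[1] + 1/4·h[2] + 1/4·h[4]
Solving the 4×4 linear system over states ≠ 3 gives exactly h = [864/125, 2272/375, 512/75, 0, 2596/375] (h[3] = 0 is the target).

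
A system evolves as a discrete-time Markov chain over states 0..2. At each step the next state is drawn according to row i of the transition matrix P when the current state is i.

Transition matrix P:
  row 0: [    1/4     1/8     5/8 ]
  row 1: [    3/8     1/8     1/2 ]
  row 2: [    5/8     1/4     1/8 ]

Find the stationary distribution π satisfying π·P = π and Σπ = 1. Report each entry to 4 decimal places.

π = [0.4227, 0.1753, 0.4021]

Balance equations π_j = Σ_i π_i·P[i][j]:
  π_0 = 1/4·π_0 + 3/8·π_1 + 5/8·π_2
  π_1 = 1/8·π_0 + 1/8·π_1 + 1/4·π_2
  normalize: π_0 + π_1 + π_2 = 1
Solving the linear system gives exactly π = [41/97, 17/97, 39/97].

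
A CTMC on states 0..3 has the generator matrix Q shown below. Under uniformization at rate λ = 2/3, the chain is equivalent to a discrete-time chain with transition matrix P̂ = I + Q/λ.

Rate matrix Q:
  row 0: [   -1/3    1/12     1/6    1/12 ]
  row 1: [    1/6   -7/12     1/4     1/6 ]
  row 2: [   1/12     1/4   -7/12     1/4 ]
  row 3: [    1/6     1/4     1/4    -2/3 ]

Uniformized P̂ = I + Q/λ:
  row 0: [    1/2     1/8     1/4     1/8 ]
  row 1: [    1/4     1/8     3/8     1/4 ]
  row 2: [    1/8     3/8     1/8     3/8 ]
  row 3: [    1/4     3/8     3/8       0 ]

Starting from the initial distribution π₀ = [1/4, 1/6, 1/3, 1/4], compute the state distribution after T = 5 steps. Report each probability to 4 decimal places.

π = [0.2880, 0.2424, 0.2711, 0.1984]

t=0: π = [0.2500, 0.1667, 0.3333, 0.2500]
t=1: π = [0.2708, 0.2708, 0.2604, 0.1979]
t=2: π = [0.2852, 0.2396, 0.2760, 0.1992]
t=3: π = [0.2868, 0.2438, 0.2703, 0.1991]
t=4: π = [0.2879, 0.2424, 0.2716, 0.1982]
t=5: π = [0.2880, 0.2424, 0.2711, 0.1984]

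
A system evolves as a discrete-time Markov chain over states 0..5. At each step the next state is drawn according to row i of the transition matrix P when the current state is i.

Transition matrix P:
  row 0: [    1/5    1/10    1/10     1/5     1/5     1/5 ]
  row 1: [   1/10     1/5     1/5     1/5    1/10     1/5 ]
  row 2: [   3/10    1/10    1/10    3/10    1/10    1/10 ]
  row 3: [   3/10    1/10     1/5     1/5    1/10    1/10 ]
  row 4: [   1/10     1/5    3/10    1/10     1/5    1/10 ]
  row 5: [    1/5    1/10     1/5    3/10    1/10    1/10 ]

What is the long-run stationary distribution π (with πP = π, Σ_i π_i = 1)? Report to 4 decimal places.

Balance equations π_j = Σ_i π_i·P[i][j]:
  π_0 = 1/5·π_0 + 1/10·π_1 + 3/10·π_2 + 3/10·π_3 + 1/10·π_4 + 1/5·π_5
  π_1 = 1/10·π_0 + 1/5·π_1 + 1/10·π_2 + 1/10·π_3 + 1/5·π_4 + 1/10·π_5
  π_2 = 1/10·π_0 + 1/5·π_1 + 1/10·π_2 + 1/5·π_3 + 3/10·π_4 + 1/5·π_5
  π_3 = 1/5·π_0 + 1/5·π_1 + 3/10·π_2 + 1/5·π_3 + 1/10·π_4 + 3/10·π_5
  π_4 = 1/5·π_0 + 1/10·π_1 + 1/10·π_2 + 1/10·π_3 + 1/5·π_4 + 1/10·π_5
  normalize: π_0 + π_1 + π_2 + π_3 + π_4 + π_5 = 1
Solving the linear system gives exactly π = [653/3064, 1159/9192, 736/4213, 5495/25278, 413/3064, 1231/9192].

π = [0.2131, 0.1261, 0.1747, 0.2174, 0.1348, 0.1339]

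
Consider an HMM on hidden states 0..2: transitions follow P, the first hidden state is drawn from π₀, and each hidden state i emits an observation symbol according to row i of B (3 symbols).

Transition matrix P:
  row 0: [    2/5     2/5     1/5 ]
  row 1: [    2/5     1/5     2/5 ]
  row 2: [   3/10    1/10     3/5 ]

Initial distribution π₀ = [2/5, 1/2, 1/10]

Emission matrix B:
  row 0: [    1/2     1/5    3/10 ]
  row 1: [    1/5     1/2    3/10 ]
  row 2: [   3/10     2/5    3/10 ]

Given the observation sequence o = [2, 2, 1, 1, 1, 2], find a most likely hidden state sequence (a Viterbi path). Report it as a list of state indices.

path = [1, 2, 2, 2, 2, 2]

t=0: δ = [1.200e-01, 1.500e-01, 3.000e-02]  (obs o_0=2)
t=1: δ = [1.800e-02, 1.440e-02, 1.800e-02]  ψ = [1, 0, 1]  (obs o_1=2)
t=2: δ = [1.440e-03, 3.600e-03, 4.320e-03]  ψ = [0, 0, 2]  (obs o_2=1)
t=3: δ = [2.880e-04, 3.600e-04, 1.037e-03]  ψ = [1, 1, 2]  (obs o_3=1)
t=4: δ = [6.221e-05, 5.760e-05, 2.488e-04]  ψ = [2, 0, 2]  (obs o_4=1)
t=5: δ = [2.239e-05, 7.465e-06, 4.479e-05]  ψ = [2, 0, 2]  (obs o_5=2)
backtrack: best end state = 2; path = [1, 2, 2, 2, 2, 2]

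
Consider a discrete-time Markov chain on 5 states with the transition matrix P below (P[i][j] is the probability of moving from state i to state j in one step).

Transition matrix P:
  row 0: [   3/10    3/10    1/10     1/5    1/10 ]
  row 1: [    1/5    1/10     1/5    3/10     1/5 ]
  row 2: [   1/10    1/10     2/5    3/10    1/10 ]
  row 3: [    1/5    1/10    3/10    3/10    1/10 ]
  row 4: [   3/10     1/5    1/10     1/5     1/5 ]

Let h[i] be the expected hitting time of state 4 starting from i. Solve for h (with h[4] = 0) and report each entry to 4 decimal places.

First-step conditioning: h[4] = 0; for i ≠ 4, h[i] = 1 + Σ_k P[i][k]·h[k].
  h[0] = 1 + 3/10·h[0] + 3/10·h[1] + 1/10·h[2] + 1/5·h[3]
  h[1] = 1 + 1/5·h[0] + 1/10·h[1] + 1/5·h[2] + 3/10·h[3]
  h[2] = 1 + 1/10·h[0] + 1/10·h[1] + 2/5·h[2] + 3/10·h[3]
  h[3] = 1 + 1/5·h[0] + 1/10·h[1] + 3/10·h[2] + 3/10·h[3]
Solving the 4×4 linear system over states ≠ 4 gives exactly h = [7700/897, 7090/897, 7900/897, 7880/897, 0] (h[4] = 0 is the target).

h = [8.5842, 7.9041, 8.8071, 8.7848, 0.0000]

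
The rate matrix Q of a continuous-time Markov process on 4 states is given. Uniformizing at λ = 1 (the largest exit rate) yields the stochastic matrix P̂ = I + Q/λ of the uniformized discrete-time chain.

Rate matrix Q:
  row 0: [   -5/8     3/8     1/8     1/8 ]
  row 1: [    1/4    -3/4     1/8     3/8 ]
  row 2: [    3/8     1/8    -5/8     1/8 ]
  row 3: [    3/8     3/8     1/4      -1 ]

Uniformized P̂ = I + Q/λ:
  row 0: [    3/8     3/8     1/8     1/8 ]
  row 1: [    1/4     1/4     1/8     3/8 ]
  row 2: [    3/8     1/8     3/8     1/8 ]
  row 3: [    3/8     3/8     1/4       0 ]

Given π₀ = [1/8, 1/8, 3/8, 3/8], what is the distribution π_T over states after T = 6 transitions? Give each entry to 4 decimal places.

t=0: π = [0.1250, 0.1250, 0.3750, 0.3750]
t=1: π = [0.3594, 0.2656, 0.2656, 0.1094]
t=2: π = [0.3418, 0.2754, 0.2051, 0.1777]
t=3: π = [0.3406, 0.2893, 0.1985, 0.1716]
t=4: π = [0.3388, 0.2892, 0.1961, 0.1759]
t=5: π = [0.3388, 0.2898, 0.1960, 0.1753]
t=6: π = [0.3388, 0.2898, 0.1959, 0.1755]

π = [0.3388, 0.2898, 0.1959, 0.1755]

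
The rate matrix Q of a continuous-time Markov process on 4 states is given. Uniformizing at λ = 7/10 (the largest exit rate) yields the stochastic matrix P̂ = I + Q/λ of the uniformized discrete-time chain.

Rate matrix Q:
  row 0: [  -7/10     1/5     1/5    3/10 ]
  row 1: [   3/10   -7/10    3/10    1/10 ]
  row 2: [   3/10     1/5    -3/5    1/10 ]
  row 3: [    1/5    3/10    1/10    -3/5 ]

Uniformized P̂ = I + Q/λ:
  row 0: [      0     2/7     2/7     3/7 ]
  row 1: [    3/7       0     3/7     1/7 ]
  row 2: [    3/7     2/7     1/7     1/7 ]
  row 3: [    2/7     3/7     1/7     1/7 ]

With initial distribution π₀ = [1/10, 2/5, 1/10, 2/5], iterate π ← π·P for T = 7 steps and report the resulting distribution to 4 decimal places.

t=0: π = [0.1000, 0.4000, 0.1000, 0.4000]
t=1: π = [0.3286, 0.2286, 0.2714, 0.1714]
t=2: π = [0.2633, 0.2449, 0.2551, 0.2367]
t=3: π = [0.2819, 0.2496, 0.2504, 0.2181]
t=4: π = [0.2766, 0.2456, 0.2544, 0.2234]
t=5: π = [0.2781, 0.2475, 0.2525, 0.2219]
t=6: π = [0.2777, 0.2467, 0.2533, 0.2223]
t=7: π = [0.2778, 0.2470, 0.2530, 0.2222]

π = [0.2778, 0.2470, 0.2530, 0.2222]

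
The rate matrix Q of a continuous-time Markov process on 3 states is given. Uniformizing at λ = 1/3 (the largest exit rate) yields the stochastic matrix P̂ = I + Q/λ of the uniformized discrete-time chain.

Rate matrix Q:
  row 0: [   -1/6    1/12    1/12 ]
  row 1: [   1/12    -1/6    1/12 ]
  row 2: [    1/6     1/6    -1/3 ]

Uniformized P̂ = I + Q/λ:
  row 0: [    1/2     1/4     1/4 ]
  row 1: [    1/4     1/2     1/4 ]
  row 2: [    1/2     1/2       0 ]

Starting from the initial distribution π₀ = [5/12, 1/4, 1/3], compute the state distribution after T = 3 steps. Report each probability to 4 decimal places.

π = [0.4023, 0.3997, 0.1979]

t=0: π = [0.4167, 0.2500, 0.3333]
t=1: π = [0.4375, 0.3958, 0.1667]
t=2: π = [0.4010, 0.3906, 0.2083]
t=3: π = [0.4023, 0.3997, 0.1979]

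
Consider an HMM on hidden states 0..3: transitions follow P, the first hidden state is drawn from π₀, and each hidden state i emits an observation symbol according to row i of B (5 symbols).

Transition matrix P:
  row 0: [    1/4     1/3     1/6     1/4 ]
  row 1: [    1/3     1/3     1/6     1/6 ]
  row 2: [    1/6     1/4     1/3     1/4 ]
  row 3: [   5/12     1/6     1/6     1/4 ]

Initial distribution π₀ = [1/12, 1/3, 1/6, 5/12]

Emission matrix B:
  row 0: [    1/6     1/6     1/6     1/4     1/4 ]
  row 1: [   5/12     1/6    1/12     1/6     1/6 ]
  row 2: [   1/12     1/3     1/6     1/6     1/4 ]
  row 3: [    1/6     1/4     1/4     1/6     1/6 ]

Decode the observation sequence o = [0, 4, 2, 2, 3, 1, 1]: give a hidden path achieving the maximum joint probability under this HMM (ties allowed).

t=0: δ = [1.389e-02, 1.389e-01, 1.389e-02, 6.944e-02]  (obs o_0=0)
t=1: δ = [1.157e-02, 7.716e-03, 5.787e-03, 3.858e-03]  ψ = [1, 1, 1, 1]  (obs o_1=4)
t=2: δ = [4.823e-04, 3.215e-04, 3.215e-04, 7.234e-04]  ψ = [0, 0, 0, 0]  (obs o_2=2)
t=3: δ = [5.023e-05, 1.340e-05, 2.009e-05, 4.521e-05]  ψ = [3, 0, 3, 3]  (obs o_3=2)
t=4: δ = [4.710e-06, 2.791e-06, 1.395e-06, 2.093e-06]  ψ = [3, 0, 0, 0]  (obs o_4=3)
t=5: δ = [1.962e-07, 2.616e-07, 2.616e-07, 2.943e-07]  ψ = [0, 0, 0, 0]  (obs o_5=1)
t=6: δ = [2.044e-08, 1.454e-08, 2.907e-08, 1.840e-08]  ψ = [3, 1, 2, 3]  (obs o_6=1)
backtrack: best end state = 2; path = [1, 0, 3, 3, 0, 2, 2]

path = [1, 0, 3, 3, 0, 2, 2]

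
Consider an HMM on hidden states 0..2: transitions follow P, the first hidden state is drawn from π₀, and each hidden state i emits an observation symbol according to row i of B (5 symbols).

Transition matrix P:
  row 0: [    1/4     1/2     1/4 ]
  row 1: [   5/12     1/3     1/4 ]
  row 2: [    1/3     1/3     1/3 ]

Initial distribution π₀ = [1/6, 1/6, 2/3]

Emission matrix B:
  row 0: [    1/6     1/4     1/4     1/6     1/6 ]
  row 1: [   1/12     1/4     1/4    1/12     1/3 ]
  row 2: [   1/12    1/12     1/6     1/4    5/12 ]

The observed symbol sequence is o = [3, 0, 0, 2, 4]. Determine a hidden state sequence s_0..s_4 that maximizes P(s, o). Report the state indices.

path = [2, 0, 1, 0, 1]

t=0: δ = [2.778e-02, 1.389e-02, 1.667e-01]  (obs o_0=3)
t=1: δ = [9.259e-03, 4.630e-03, 4.630e-03]  ψ = [2, 2, 2]  (obs o_1=0)
t=2: δ = [3.858e-04, 3.858e-04, 1.929e-04]  ψ = [0, 0, 0]  (obs o_2=0)
t=3: δ = [4.019e-05, 4.823e-05, 1.608e-05]  ψ = [1, 0, 0]  (obs o_3=2)
t=4: δ = [3.349e-06, 6.698e-06, 5.023e-06]  ψ = [1, 0, 1]  (obs o_4=4)
backtrack: best end state = 1; path = [2, 0, 1, 0, 1]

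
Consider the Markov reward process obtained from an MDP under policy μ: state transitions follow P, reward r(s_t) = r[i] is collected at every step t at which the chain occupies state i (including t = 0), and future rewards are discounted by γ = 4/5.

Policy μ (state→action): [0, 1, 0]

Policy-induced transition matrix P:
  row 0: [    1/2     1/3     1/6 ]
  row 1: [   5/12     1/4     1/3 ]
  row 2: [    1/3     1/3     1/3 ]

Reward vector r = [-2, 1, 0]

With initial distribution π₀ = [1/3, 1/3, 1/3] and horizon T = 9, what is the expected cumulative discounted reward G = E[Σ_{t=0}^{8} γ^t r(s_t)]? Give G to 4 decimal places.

G = -2.1524

t=0: π = [0.3333, 0.3333, 0.3333], E[r] = -0.3333, γ^t·E[r] = -0.333333, running G = -0.333333
t=1: π = [0.4167, 0.3056, 0.2778], E[r] = -0.5278, γ^t·E[r] = -0.422222, running G = -0.755556
t=2: π = [0.4282, 0.3079, 0.2639], E[r] = -0.5486, γ^t·E[r] = -0.351111, running G = -1.106667
t=3: π = [0.4304, 0.3077, 0.2620], E[r] = -0.5530, γ^t·E[r] = -0.283160, running G = -1.389827
t=4: π = [0.4307, 0.3077, 0.2616], E[r] = -0.5537, γ^t·E[r] = -0.226798, running G = -1.616626
t=5: π = [0.4308, 0.3077, 0.2615], E[r] = -0.5538, γ^t·E[r] = -0.181477, running G = -1.798102
t=6: π = [0.4308, 0.3077, 0.2615], E[r] = -0.5538, γ^t·E[r] = -0.145186, running G = -1.943289
t=7: π = [0.4308, 0.3077, 0.2615], E[r] = -0.5538, γ^t·E[r] = -0.116150, running G = -2.059439
t=8: π = [0.4308, 0.3077, 0.2615], E[r] = -0.5538, γ^t·E[r] = -0.092920, running G = -2.152359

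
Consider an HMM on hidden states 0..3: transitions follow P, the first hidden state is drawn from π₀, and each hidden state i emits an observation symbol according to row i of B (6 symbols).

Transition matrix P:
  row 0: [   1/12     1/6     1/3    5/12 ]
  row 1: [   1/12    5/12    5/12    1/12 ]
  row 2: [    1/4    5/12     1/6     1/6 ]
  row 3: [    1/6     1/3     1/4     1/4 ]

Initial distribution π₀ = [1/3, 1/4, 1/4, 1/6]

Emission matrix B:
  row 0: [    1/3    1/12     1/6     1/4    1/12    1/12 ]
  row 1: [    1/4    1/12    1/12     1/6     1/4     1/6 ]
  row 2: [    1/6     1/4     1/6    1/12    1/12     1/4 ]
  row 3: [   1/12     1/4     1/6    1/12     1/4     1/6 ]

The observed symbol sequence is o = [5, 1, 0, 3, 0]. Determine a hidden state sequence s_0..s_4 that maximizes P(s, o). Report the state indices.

t=0: δ = [2.778e-02, 4.167e-02, 6.250e-02, 2.778e-02]  (obs o_0=5)
t=1: δ = [1.302e-03, 2.170e-03, 4.340e-03, 2.894e-03]  ψ = [2, 2, 1, 0]  (obs o_1=1)
t=2: δ = [3.617e-04, 4.521e-04, 1.507e-04, 6.028e-05]  ψ = [2, 2, 1, 2]  (obs o_2=0)
t=3: δ = [9.419e-06, 3.140e-05, 1.570e-05, 1.256e-05]  ψ = [1, 1, 1, 0]  (obs o_3=3)
t=4: δ = [1.308e-06, 3.270e-06, 2.180e-06, 3.270e-07]  ψ = [2, 1, 1, 0]  (obs o_4=0)
backtrack: best end state = 1; path = [1, 2, 1, 1, 1]

path = [1, 2, 1, 1, 1]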